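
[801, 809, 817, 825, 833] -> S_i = 801 + 8*i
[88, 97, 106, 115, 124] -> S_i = 88 + 9*i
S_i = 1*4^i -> [1, 4, 16, 64, 256]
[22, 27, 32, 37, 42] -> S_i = 22 + 5*i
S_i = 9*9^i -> [9, 81, 729, 6561, 59049]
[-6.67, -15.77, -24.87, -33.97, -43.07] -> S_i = -6.67 + -9.10*i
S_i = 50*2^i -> [50, 100, 200, 400, 800]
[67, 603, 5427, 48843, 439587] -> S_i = 67*9^i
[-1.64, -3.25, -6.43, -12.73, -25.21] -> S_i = -1.64*1.98^i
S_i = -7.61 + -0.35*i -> [-7.61, -7.96, -8.31, -8.66, -9.01]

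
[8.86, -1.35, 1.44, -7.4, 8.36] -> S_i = Random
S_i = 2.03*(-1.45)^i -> [2.03, -2.94, 4.27, -6.19, 8.97]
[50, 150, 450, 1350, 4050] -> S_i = 50*3^i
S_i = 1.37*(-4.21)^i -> [1.37, -5.77, 24.28, -102.23, 430.38]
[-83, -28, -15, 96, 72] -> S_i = Random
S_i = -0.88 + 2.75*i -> [-0.88, 1.87, 4.62, 7.37, 10.12]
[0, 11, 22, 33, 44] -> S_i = 0 + 11*i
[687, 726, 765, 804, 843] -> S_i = 687 + 39*i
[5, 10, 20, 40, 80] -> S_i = 5*2^i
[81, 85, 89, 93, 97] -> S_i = 81 + 4*i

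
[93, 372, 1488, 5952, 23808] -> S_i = 93*4^i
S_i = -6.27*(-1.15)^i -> [-6.27, 7.21, -8.29, 9.54, -10.97]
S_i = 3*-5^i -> [3, -15, 75, -375, 1875]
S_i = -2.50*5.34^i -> [-2.5, -13.35, -71.29, -380.68, -2032.85]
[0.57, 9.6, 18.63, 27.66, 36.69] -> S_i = 0.57 + 9.03*i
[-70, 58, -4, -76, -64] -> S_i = Random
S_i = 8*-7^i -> [8, -56, 392, -2744, 19208]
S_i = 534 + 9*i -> [534, 543, 552, 561, 570]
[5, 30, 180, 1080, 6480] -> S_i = 5*6^i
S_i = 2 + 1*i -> [2, 3, 4, 5, 6]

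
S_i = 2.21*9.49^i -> [2.21, 20.97, 199.03, 1888.82, 17924.92]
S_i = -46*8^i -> [-46, -368, -2944, -23552, -188416]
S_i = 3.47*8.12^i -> [3.47, 28.18, 228.79, 1857.79, 15085.29]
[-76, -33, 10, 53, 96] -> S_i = -76 + 43*i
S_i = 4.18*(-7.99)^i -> [4.18, -33.4, 266.85, -2132.14, 17035.83]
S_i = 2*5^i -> [2, 10, 50, 250, 1250]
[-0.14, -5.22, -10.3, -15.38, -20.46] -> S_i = -0.14 + -5.08*i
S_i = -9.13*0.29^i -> [-9.13, -2.65, -0.77, -0.22, -0.06]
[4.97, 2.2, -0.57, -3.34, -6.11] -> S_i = 4.97 + -2.77*i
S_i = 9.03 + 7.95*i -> [9.03, 16.98, 24.93, 32.88, 40.83]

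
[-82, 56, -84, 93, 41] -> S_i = Random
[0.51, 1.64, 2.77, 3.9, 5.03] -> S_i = 0.51 + 1.13*i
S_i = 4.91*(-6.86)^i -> [4.91, -33.68, 231.06, -1585.09, 10873.72]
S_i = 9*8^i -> [9, 72, 576, 4608, 36864]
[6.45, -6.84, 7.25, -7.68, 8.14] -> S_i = 6.45*(-1.06)^i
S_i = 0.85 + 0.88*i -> [0.85, 1.73, 2.61, 3.49, 4.37]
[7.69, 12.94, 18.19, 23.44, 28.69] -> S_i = 7.69 + 5.25*i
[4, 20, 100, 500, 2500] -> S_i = 4*5^i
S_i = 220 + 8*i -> [220, 228, 236, 244, 252]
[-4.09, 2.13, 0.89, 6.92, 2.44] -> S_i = Random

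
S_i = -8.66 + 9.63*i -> [-8.66, 0.97, 10.6, 20.23, 29.86]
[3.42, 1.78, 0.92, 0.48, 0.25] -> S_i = 3.42*0.52^i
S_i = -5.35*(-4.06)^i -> [-5.35, 21.72, -88.19, 358.04, -1453.64]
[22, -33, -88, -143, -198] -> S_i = 22 + -55*i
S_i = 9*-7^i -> [9, -63, 441, -3087, 21609]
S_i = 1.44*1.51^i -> [1.44, 2.17, 3.28, 4.96, 7.49]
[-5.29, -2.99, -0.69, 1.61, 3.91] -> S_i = -5.29 + 2.30*i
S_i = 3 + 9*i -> [3, 12, 21, 30, 39]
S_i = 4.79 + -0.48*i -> [4.79, 4.31, 3.83, 3.35, 2.87]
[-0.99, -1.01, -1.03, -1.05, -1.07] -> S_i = -0.99 + -0.02*i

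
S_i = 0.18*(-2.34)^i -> [0.18, -0.42, 0.99, -2.31, 5.4]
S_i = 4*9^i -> [4, 36, 324, 2916, 26244]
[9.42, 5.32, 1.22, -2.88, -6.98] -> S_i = 9.42 + -4.10*i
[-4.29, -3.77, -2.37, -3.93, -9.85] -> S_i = Random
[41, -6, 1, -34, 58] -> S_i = Random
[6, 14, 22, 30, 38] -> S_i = 6 + 8*i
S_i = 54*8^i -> [54, 432, 3456, 27648, 221184]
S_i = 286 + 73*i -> [286, 359, 432, 505, 578]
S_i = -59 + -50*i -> [-59, -109, -159, -209, -259]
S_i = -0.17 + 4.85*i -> [-0.17, 4.68, 9.53, 14.38, 19.23]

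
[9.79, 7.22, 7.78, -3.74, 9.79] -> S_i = Random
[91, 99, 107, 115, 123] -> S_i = 91 + 8*i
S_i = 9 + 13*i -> [9, 22, 35, 48, 61]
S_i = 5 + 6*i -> [5, 11, 17, 23, 29]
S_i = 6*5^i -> [6, 30, 150, 750, 3750]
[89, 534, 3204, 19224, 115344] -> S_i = 89*6^i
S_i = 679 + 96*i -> [679, 775, 871, 967, 1063]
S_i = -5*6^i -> [-5, -30, -180, -1080, -6480]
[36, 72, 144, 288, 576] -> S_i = 36*2^i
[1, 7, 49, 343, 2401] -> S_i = 1*7^i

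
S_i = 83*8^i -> [83, 664, 5312, 42496, 339968]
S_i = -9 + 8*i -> [-9, -1, 7, 15, 23]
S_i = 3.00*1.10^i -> [3.0, 3.3, 3.63, 3.99, 4.39]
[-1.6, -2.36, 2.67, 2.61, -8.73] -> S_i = Random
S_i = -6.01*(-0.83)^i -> [-6.01, 4.99, -4.14, 3.44, -2.85]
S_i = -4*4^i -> [-4, -16, -64, -256, -1024]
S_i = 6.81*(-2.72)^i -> [6.81, -18.52, 50.38, -137.04, 372.75]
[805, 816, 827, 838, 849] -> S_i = 805 + 11*i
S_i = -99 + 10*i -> [-99, -89, -79, -69, -59]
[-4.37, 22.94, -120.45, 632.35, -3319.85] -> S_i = -4.37*(-5.25)^i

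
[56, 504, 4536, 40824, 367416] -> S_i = 56*9^i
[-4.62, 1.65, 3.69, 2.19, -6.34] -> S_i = Random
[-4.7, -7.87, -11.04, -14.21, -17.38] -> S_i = -4.70 + -3.17*i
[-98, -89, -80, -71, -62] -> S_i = -98 + 9*i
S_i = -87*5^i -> [-87, -435, -2175, -10875, -54375]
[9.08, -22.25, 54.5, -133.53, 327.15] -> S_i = 9.08*(-2.45)^i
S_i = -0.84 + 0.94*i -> [-0.84, 0.1, 1.04, 1.98, 2.92]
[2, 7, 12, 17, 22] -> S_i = 2 + 5*i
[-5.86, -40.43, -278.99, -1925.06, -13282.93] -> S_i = -5.86*6.90^i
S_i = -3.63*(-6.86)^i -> [-3.63, 24.9, -170.83, 1171.87, -8039.02]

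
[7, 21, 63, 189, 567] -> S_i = 7*3^i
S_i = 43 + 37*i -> [43, 80, 117, 154, 191]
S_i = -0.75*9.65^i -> [-0.75, -7.24, -69.84, -673.97, -6503.85]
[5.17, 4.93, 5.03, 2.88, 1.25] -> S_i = Random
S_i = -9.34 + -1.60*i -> [-9.34, -10.94, -12.54, -14.14, -15.74]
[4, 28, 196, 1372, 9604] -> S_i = 4*7^i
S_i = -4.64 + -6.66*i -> [-4.64, -11.3, -17.96, -24.62, -31.28]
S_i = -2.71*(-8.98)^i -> [-2.71, 24.34, -218.54, 1962.45, -17622.79]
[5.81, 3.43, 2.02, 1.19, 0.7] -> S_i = 5.81*0.59^i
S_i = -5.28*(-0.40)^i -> [-5.28, 2.11, -0.84, 0.34, -0.14]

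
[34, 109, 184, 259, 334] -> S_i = 34 + 75*i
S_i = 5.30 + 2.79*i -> [5.3, 8.09, 10.88, 13.67, 16.46]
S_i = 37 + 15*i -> [37, 52, 67, 82, 97]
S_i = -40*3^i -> [-40, -120, -360, -1080, -3240]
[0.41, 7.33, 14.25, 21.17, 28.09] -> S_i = 0.41 + 6.92*i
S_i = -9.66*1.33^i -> [-9.66, -12.85, -17.09, -22.73, -30.23]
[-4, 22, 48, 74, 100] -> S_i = -4 + 26*i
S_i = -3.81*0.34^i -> [-3.81, -1.3, -0.44, -0.15, -0.05]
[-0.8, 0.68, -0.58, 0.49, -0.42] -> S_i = -0.80*(-0.85)^i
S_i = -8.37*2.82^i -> [-8.37, -23.6, -66.56, -187.7, -529.32]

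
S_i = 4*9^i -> [4, 36, 324, 2916, 26244]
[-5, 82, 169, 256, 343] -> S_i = -5 + 87*i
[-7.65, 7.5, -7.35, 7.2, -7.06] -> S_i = -7.65*(-0.98)^i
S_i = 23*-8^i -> [23, -184, 1472, -11776, 94208]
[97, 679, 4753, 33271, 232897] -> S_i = 97*7^i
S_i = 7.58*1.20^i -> [7.58, 9.1, 10.92, 13.1, 15.72]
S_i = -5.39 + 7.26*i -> [-5.39, 1.87, 9.13, 16.39, 23.65]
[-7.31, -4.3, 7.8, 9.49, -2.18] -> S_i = Random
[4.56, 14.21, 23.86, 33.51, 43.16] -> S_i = 4.56 + 9.65*i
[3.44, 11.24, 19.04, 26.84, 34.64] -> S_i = 3.44 + 7.80*i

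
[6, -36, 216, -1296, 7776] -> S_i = 6*-6^i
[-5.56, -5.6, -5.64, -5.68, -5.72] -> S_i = -5.56 + -0.04*i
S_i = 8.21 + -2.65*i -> [8.21, 5.56, 2.91, 0.26, -2.39]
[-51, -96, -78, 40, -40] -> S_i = Random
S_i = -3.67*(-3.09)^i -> [-3.67, 11.34, -35.04, 108.28, -334.58]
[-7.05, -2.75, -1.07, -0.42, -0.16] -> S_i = -7.05*0.39^i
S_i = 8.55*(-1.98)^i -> [8.55, -16.93, 33.52, -66.37, 131.41]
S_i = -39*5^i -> [-39, -195, -975, -4875, -24375]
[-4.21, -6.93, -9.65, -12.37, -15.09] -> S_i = -4.21 + -2.72*i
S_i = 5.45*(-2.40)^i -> [5.45, -13.08, 31.39, -75.34, 180.82]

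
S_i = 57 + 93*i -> [57, 150, 243, 336, 429]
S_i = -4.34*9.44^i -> [-4.34, -40.97, -386.75, -3650.95, -34464.95]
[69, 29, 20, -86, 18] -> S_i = Random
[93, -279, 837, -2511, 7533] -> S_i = 93*-3^i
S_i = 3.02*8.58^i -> [3.02, 25.91, 222.32, 1907.52, 16366.51]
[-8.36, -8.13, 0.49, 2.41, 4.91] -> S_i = Random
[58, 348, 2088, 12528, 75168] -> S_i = 58*6^i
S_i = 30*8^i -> [30, 240, 1920, 15360, 122880]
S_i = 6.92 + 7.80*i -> [6.92, 14.72, 22.52, 30.32, 38.12]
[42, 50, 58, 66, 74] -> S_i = 42 + 8*i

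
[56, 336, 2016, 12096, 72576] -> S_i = 56*6^i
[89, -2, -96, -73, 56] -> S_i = Random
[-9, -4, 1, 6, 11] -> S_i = -9 + 5*i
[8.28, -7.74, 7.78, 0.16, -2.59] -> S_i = Random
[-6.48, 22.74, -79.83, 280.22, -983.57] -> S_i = -6.48*(-3.51)^i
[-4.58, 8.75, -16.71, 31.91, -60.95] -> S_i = -4.58*(-1.91)^i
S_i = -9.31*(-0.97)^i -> [-9.31, 9.03, -8.76, 8.5, -8.24]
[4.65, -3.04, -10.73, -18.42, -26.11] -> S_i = 4.65 + -7.69*i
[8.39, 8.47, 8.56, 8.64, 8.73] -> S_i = 8.39*1.01^i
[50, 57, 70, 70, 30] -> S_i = Random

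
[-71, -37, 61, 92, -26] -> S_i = Random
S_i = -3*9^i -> [-3, -27, -243, -2187, -19683]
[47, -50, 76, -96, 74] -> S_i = Random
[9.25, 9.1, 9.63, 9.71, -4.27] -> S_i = Random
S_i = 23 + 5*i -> [23, 28, 33, 38, 43]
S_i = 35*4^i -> [35, 140, 560, 2240, 8960]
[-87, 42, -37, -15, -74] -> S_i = Random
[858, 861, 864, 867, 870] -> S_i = 858 + 3*i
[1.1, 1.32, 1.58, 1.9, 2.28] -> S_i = 1.10*1.20^i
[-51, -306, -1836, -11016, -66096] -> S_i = -51*6^i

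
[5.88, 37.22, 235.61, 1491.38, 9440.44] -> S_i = 5.88*6.33^i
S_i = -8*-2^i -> [-8, 16, -32, 64, -128]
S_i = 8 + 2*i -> [8, 10, 12, 14, 16]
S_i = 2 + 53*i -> [2, 55, 108, 161, 214]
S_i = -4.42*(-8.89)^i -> [-4.42, 39.29, -349.32, 3105.47, -27607.64]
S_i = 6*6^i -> [6, 36, 216, 1296, 7776]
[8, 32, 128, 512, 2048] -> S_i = 8*4^i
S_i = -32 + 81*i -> [-32, 49, 130, 211, 292]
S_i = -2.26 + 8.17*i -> [-2.26, 5.91, 14.08, 22.25, 30.42]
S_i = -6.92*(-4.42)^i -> [-6.92, 30.59, -135.19, 597.55, -2641.16]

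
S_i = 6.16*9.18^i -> [6.16, 56.55, 519.12, 4765.5, 43747.32]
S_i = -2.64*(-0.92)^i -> [-2.64, 2.43, -2.23, 2.06, -1.89]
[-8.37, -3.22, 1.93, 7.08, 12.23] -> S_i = -8.37 + 5.15*i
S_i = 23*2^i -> [23, 46, 92, 184, 368]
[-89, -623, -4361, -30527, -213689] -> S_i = -89*7^i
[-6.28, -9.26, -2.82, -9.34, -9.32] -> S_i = Random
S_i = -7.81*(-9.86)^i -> [-7.81, 77.01, -759.29, 7486.55, -73817.39]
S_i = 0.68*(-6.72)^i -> [0.68, -4.57, 30.71, -206.36, 1386.71]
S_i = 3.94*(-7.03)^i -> [3.94, -27.7, 194.72, -1368.87, 9623.16]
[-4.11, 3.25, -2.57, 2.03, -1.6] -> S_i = -4.11*(-0.79)^i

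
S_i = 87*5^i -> [87, 435, 2175, 10875, 54375]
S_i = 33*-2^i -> [33, -66, 132, -264, 528]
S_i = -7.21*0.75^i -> [-7.21, -5.41, -4.06, -3.04, -2.28]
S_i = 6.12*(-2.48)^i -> [6.12, -15.18, 37.64, -93.35, 231.5]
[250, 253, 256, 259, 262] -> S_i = 250 + 3*i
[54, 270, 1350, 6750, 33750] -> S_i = 54*5^i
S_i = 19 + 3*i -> [19, 22, 25, 28, 31]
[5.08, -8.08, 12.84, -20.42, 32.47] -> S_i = 5.08*(-1.59)^i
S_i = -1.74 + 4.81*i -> [-1.74, 3.07, 7.88, 12.69, 17.5]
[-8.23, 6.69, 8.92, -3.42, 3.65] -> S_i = Random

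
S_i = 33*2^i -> [33, 66, 132, 264, 528]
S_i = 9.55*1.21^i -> [9.55, 11.56, 13.98, 16.92, 20.47]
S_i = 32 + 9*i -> [32, 41, 50, 59, 68]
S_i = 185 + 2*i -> [185, 187, 189, 191, 193]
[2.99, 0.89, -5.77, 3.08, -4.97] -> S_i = Random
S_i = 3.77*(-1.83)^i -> [3.77, -6.9, 12.63, -23.1, 42.28]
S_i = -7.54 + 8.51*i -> [-7.54, 0.97, 9.48, 17.99, 26.5]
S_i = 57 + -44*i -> [57, 13, -31, -75, -119]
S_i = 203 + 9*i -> [203, 212, 221, 230, 239]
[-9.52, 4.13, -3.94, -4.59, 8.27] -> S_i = Random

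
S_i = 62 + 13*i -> [62, 75, 88, 101, 114]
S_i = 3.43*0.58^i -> [3.43, 1.99, 1.15, 0.67, 0.39]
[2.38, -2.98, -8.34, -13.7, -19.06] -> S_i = 2.38 + -5.36*i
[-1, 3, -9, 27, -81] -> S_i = -1*-3^i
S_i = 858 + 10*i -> [858, 868, 878, 888, 898]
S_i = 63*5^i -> [63, 315, 1575, 7875, 39375]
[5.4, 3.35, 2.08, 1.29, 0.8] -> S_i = 5.40*0.62^i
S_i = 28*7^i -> [28, 196, 1372, 9604, 67228]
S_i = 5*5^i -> [5, 25, 125, 625, 3125]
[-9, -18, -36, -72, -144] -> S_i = -9*2^i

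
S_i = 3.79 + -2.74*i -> [3.79, 1.05, -1.69, -4.43, -7.17]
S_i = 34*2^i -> [34, 68, 136, 272, 544]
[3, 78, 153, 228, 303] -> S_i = 3 + 75*i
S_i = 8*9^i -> [8, 72, 648, 5832, 52488]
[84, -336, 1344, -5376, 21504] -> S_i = 84*-4^i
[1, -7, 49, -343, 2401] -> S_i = 1*-7^i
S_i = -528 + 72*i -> [-528, -456, -384, -312, -240]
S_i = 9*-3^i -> [9, -27, 81, -243, 729]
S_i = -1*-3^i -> [-1, 3, -9, 27, -81]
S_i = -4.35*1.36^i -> [-4.35, -5.92, -8.05, -10.94, -14.88]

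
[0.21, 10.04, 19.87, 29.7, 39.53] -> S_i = 0.21 + 9.83*i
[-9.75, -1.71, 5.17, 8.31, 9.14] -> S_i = Random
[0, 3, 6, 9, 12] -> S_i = 0 + 3*i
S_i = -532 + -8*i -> [-532, -540, -548, -556, -564]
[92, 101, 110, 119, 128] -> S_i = 92 + 9*i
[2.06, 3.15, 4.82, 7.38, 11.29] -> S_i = 2.06*1.53^i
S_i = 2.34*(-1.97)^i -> [2.34, -4.61, 9.08, -17.89, 35.24]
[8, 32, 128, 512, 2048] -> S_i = 8*4^i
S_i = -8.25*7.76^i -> [-8.25, -64.02, -496.8, -3855.13, -29915.81]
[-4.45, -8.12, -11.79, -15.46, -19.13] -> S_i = -4.45 + -3.67*i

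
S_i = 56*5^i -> [56, 280, 1400, 7000, 35000]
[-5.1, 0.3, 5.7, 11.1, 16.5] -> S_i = -5.10 + 5.40*i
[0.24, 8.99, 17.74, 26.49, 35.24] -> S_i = 0.24 + 8.75*i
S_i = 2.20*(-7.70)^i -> [2.2, -16.94, 130.44, -1004.37, 7733.67]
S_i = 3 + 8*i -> [3, 11, 19, 27, 35]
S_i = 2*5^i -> [2, 10, 50, 250, 1250]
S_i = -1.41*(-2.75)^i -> [-1.41, 3.88, -10.66, 29.32, -80.64]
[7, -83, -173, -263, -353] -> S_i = 7 + -90*i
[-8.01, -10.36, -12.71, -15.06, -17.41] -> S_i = -8.01 + -2.35*i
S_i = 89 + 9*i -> [89, 98, 107, 116, 125]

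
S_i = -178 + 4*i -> [-178, -174, -170, -166, -162]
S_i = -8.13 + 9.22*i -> [-8.13, 1.09, 10.31, 19.53, 28.75]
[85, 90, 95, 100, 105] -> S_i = 85 + 5*i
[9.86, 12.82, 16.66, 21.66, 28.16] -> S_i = 9.86*1.30^i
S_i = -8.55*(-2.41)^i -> [-8.55, 20.61, -49.66, 119.68, -288.43]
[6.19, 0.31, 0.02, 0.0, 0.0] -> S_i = 6.19*0.05^i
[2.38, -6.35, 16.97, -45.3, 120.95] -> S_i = 2.38*(-2.67)^i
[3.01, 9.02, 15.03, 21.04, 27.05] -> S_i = 3.01 + 6.01*i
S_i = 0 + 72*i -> [0, 72, 144, 216, 288]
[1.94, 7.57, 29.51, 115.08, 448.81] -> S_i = 1.94*3.90^i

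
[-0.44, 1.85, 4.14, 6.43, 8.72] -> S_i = -0.44 + 2.29*i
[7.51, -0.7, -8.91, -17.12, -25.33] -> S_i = 7.51 + -8.21*i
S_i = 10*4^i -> [10, 40, 160, 640, 2560]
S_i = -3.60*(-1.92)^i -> [-3.6, 6.91, -13.27, 25.48, -48.92]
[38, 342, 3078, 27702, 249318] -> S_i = 38*9^i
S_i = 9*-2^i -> [9, -18, 36, -72, 144]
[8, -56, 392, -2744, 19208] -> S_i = 8*-7^i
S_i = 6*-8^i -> [6, -48, 384, -3072, 24576]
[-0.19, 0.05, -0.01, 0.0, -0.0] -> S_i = -0.19*(-0.28)^i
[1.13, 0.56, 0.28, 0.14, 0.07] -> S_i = 1.13*0.50^i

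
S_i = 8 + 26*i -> [8, 34, 60, 86, 112]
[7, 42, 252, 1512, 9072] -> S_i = 7*6^i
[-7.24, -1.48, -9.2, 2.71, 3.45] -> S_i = Random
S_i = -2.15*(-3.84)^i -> [-2.15, 8.26, -31.7, 121.74, -467.48]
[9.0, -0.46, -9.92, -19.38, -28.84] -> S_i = 9.00 + -9.46*i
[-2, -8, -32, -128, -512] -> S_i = -2*4^i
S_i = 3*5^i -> [3, 15, 75, 375, 1875]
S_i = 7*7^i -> [7, 49, 343, 2401, 16807]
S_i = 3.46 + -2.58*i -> [3.46, 0.88, -1.7, -4.28, -6.86]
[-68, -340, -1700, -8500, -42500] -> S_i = -68*5^i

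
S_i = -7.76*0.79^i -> [-7.76, -6.13, -4.84, -3.83, -3.02]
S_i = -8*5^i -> [-8, -40, -200, -1000, -5000]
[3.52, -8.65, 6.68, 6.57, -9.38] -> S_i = Random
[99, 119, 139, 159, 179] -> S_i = 99 + 20*i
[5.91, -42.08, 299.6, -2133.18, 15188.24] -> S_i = 5.91*(-7.12)^i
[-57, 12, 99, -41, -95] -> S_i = Random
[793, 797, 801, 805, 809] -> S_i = 793 + 4*i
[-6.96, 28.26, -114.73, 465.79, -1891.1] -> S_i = -6.96*(-4.06)^i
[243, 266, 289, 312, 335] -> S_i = 243 + 23*i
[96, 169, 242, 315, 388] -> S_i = 96 + 73*i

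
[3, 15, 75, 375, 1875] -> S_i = 3*5^i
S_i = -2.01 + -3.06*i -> [-2.01, -5.07, -8.13, -11.19, -14.25]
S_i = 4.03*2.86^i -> [4.03, 11.53, 32.96, 94.28, 269.63]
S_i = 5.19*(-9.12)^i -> [5.19, -47.33, 431.68, -3936.88, 35904.32]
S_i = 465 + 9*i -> [465, 474, 483, 492, 501]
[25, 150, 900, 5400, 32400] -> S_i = 25*6^i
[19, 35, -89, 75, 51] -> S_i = Random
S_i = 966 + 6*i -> [966, 972, 978, 984, 990]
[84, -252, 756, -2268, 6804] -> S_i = 84*-3^i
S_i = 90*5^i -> [90, 450, 2250, 11250, 56250]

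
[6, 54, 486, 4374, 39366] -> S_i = 6*9^i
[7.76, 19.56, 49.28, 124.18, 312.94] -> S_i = 7.76*2.52^i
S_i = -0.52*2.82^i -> [-0.52, -1.47, -4.14, -11.66, -32.89]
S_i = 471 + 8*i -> [471, 479, 487, 495, 503]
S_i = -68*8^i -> [-68, -544, -4352, -34816, -278528]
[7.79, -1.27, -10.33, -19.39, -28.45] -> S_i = 7.79 + -9.06*i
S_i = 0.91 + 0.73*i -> [0.91, 1.64, 2.37, 3.1, 3.83]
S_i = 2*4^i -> [2, 8, 32, 128, 512]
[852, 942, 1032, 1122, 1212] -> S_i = 852 + 90*i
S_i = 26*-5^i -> [26, -130, 650, -3250, 16250]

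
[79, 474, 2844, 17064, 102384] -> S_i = 79*6^i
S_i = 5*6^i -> [5, 30, 180, 1080, 6480]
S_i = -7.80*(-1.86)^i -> [-7.8, 14.51, -26.98, 50.19, -93.36]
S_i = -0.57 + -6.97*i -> [-0.57, -7.54, -14.51, -21.48, -28.45]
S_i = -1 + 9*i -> [-1, 8, 17, 26, 35]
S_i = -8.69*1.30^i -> [-8.69, -11.3, -14.69, -19.09, -24.82]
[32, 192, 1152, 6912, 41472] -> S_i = 32*6^i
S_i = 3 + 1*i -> [3, 4, 5, 6, 7]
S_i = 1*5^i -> [1, 5, 25, 125, 625]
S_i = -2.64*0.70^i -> [-2.64, -1.85, -1.29, -0.91, -0.63]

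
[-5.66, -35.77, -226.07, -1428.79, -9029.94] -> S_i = -5.66*6.32^i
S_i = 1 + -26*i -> [1, -25, -51, -77, -103]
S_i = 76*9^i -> [76, 684, 6156, 55404, 498636]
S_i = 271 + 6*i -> [271, 277, 283, 289, 295]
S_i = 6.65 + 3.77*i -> [6.65, 10.42, 14.19, 17.96, 21.73]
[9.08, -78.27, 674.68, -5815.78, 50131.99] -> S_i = 9.08*(-8.62)^i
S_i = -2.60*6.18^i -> [-2.6, -16.07, -99.3, -613.68, -3792.51]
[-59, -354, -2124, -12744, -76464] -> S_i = -59*6^i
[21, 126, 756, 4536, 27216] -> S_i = 21*6^i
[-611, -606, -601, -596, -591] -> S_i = -611 + 5*i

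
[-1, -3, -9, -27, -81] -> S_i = -1*3^i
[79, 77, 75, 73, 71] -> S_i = 79 + -2*i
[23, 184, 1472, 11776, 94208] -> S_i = 23*8^i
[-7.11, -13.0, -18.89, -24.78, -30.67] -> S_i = -7.11 + -5.89*i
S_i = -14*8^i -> [-14, -112, -896, -7168, -57344]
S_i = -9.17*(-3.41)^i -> [-9.17, 31.27, -106.63, 363.61, -1239.9]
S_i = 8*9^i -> [8, 72, 648, 5832, 52488]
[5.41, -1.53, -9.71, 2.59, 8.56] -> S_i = Random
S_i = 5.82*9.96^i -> [5.82, 57.97, 577.35, 5750.44, 57274.37]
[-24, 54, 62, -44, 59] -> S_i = Random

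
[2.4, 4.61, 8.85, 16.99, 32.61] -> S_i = 2.40*1.92^i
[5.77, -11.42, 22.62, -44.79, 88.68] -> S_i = 5.77*(-1.98)^i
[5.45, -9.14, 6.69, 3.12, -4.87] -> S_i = Random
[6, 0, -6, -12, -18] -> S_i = 6 + -6*i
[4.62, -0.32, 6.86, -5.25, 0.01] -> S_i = Random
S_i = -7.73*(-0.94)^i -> [-7.73, 7.27, -6.83, 6.42, -6.04]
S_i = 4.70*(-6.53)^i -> [4.7, -30.69, 200.41, -1308.69, 8545.76]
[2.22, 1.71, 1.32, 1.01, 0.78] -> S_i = 2.22*0.77^i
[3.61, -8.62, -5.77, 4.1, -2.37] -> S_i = Random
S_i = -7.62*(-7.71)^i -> [-7.62, 58.75, -452.96, 3492.35, -26926.04]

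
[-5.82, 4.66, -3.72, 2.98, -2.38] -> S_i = -5.82*(-0.80)^i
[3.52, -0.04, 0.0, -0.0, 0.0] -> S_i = 3.52*(-0.01)^i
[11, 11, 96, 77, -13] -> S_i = Random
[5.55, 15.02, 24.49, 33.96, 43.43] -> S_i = 5.55 + 9.47*i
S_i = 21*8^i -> [21, 168, 1344, 10752, 86016]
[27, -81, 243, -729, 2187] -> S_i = 27*-3^i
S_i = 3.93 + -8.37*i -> [3.93, -4.44, -12.81, -21.18, -29.55]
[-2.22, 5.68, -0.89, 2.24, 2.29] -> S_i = Random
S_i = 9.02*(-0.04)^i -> [9.02, -0.36, 0.01, -0.0, 0.0]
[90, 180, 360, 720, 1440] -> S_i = 90*2^i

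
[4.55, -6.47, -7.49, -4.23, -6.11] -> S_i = Random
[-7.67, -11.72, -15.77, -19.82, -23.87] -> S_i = -7.67 + -4.05*i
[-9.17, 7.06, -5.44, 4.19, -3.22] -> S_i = -9.17*(-0.77)^i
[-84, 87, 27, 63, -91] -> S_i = Random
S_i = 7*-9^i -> [7, -63, 567, -5103, 45927]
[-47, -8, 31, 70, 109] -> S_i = -47 + 39*i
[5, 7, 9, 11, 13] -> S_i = 5 + 2*i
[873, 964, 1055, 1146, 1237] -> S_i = 873 + 91*i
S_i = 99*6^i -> [99, 594, 3564, 21384, 128304]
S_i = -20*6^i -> [-20, -120, -720, -4320, -25920]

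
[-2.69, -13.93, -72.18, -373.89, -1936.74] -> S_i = -2.69*5.18^i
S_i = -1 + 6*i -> [-1, 5, 11, 17, 23]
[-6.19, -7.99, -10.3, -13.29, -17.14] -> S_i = -6.19*1.29^i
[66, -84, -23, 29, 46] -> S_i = Random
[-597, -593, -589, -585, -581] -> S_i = -597 + 4*i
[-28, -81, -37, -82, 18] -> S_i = Random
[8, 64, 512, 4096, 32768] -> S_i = 8*8^i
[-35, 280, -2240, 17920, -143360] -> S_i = -35*-8^i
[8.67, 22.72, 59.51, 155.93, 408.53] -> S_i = 8.67*2.62^i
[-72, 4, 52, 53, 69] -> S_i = Random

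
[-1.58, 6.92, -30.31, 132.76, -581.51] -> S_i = -1.58*(-4.38)^i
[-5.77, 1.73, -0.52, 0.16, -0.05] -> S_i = -5.77*(-0.30)^i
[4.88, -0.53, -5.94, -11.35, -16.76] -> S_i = 4.88 + -5.41*i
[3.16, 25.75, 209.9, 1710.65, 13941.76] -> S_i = 3.16*8.15^i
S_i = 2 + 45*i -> [2, 47, 92, 137, 182]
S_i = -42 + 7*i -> [-42, -35, -28, -21, -14]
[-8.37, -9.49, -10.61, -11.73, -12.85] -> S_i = -8.37 + -1.12*i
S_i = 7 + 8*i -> [7, 15, 23, 31, 39]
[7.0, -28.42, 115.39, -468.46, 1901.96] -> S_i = 7.00*(-4.06)^i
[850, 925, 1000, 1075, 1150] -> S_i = 850 + 75*i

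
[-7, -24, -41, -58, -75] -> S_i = -7 + -17*i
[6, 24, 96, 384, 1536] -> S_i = 6*4^i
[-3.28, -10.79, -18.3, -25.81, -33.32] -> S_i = -3.28 + -7.51*i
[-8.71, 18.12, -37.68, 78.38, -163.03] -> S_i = -8.71*(-2.08)^i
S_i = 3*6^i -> [3, 18, 108, 648, 3888]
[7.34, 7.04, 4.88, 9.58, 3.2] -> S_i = Random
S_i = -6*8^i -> [-6, -48, -384, -3072, -24576]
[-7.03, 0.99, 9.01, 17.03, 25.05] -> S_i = -7.03 + 8.02*i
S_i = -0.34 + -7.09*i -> [-0.34, -7.43, -14.52, -21.61, -28.7]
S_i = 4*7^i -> [4, 28, 196, 1372, 9604]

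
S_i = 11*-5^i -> [11, -55, 275, -1375, 6875]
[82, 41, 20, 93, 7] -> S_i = Random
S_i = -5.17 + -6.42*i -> [-5.17, -11.59, -18.01, -24.43, -30.85]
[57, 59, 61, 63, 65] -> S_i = 57 + 2*i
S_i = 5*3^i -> [5, 15, 45, 135, 405]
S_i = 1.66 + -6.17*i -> [1.66, -4.51, -10.68, -16.85, -23.02]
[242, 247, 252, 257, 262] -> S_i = 242 + 5*i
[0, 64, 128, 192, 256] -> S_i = 0 + 64*i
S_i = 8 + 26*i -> [8, 34, 60, 86, 112]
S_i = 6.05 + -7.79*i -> [6.05, -1.74, -9.53, -17.32, -25.11]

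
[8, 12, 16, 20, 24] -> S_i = 8 + 4*i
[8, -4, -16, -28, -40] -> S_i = 8 + -12*i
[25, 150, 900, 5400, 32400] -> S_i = 25*6^i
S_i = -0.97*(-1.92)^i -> [-0.97, 1.86, -3.58, 6.87, -13.18]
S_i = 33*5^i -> [33, 165, 825, 4125, 20625]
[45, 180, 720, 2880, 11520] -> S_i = 45*4^i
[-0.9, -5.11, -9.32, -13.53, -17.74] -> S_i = -0.90 + -4.21*i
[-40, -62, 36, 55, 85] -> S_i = Random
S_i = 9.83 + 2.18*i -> [9.83, 12.01, 14.19, 16.37, 18.55]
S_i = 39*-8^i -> [39, -312, 2496, -19968, 159744]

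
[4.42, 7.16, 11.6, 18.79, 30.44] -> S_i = 4.42*1.62^i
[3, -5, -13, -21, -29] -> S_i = 3 + -8*i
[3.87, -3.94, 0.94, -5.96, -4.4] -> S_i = Random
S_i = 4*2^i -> [4, 8, 16, 32, 64]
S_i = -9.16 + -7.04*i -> [-9.16, -16.2, -23.24, -30.28, -37.32]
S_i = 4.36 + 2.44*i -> [4.36, 6.8, 9.24, 11.68, 14.12]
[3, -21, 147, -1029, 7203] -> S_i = 3*-7^i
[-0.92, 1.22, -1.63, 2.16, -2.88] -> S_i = -0.92*(-1.33)^i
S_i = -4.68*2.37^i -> [-4.68, -11.09, -26.29, -62.3, -147.65]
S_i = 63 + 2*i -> [63, 65, 67, 69, 71]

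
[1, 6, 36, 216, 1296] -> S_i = 1*6^i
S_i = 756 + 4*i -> [756, 760, 764, 768, 772]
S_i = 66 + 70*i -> [66, 136, 206, 276, 346]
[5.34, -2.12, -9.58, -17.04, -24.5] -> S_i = 5.34 + -7.46*i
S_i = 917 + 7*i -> [917, 924, 931, 938, 945]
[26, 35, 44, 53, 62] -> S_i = 26 + 9*i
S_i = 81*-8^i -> [81, -648, 5184, -41472, 331776]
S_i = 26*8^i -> [26, 208, 1664, 13312, 106496]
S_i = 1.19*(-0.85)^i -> [1.19, -1.01, 0.86, -0.73, 0.62]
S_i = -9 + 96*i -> [-9, 87, 183, 279, 375]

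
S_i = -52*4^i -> [-52, -208, -832, -3328, -13312]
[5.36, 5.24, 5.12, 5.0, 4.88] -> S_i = 5.36 + -0.12*i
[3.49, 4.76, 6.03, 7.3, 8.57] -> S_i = 3.49 + 1.27*i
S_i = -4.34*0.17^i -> [-4.34, -0.74, -0.13, -0.02, -0.0]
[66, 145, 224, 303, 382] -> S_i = 66 + 79*i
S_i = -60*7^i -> [-60, -420, -2940, -20580, -144060]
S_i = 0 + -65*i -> [0, -65, -130, -195, -260]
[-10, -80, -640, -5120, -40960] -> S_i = -10*8^i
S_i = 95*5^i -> [95, 475, 2375, 11875, 59375]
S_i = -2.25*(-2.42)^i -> [-2.25, 5.44, -13.18, 31.89, -77.17]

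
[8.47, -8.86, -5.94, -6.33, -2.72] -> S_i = Random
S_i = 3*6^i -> [3, 18, 108, 648, 3888]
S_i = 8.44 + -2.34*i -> [8.44, 6.1, 3.76, 1.42, -0.92]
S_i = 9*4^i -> [9, 36, 144, 576, 2304]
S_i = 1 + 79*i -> [1, 80, 159, 238, 317]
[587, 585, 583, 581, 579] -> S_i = 587 + -2*i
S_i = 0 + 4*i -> [0, 4, 8, 12, 16]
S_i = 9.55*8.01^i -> [9.55, 76.5, 612.73, 4907.96, 39312.75]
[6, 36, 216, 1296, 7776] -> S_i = 6*6^i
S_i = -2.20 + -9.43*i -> [-2.2, -11.63, -21.06, -30.49, -39.92]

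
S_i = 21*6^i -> [21, 126, 756, 4536, 27216]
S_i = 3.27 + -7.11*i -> [3.27, -3.84, -10.95, -18.06, -25.17]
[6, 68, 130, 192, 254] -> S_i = 6 + 62*i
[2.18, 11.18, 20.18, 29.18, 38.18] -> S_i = 2.18 + 9.00*i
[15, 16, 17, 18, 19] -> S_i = 15 + 1*i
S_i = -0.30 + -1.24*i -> [-0.3, -1.54, -2.78, -4.02, -5.26]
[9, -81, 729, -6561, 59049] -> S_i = 9*-9^i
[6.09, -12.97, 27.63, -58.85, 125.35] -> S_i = 6.09*(-2.13)^i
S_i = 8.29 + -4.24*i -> [8.29, 4.05, -0.19, -4.43, -8.67]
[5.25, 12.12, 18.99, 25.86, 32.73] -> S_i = 5.25 + 6.87*i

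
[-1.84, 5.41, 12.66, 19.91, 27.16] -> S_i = -1.84 + 7.25*i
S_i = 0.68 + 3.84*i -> [0.68, 4.52, 8.36, 12.2, 16.04]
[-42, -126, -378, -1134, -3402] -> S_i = -42*3^i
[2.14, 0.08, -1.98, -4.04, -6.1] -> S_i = 2.14 + -2.06*i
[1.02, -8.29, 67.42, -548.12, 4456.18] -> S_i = 1.02*(-8.13)^i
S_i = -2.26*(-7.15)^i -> [-2.26, 16.16, -115.54, 826.09, -5906.53]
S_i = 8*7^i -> [8, 56, 392, 2744, 19208]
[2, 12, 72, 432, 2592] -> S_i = 2*6^i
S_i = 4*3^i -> [4, 12, 36, 108, 324]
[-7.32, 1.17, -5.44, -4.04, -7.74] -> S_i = Random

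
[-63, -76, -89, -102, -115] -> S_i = -63 + -13*i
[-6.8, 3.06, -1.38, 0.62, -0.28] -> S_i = -6.80*(-0.45)^i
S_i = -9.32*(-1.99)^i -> [-9.32, 18.55, -36.91, 73.45, -146.16]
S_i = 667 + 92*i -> [667, 759, 851, 943, 1035]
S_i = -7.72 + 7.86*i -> [-7.72, 0.14, 8.0, 15.86, 23.72]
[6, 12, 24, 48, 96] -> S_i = 6*2^i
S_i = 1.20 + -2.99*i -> [1.2, -1.79, -4.78, -7.77, -10.76]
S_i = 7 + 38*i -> [7, 45, 83, 121, 159]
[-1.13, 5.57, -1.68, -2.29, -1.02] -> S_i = Random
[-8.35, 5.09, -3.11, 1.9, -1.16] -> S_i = -8.35*(-0.61)^i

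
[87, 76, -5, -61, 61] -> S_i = Random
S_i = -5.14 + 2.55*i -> [-5.14, -2.59, -0.04, 2.51, 5.06]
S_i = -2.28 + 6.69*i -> [-2.28, 4.41, 11.1, 17.79, 24.48]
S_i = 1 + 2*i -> [1, 3, 5, 7, 9]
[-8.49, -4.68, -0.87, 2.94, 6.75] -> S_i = -8.49 + 3.81*i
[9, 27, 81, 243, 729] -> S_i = 9*3^i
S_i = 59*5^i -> [59, 295, 1475, 7375, 36875]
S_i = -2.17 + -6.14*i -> [-2.17, -8.31, -14.45, -20.59, -26.73]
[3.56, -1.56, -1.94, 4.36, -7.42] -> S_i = Random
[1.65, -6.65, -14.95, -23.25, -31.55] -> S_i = 1.65 + -8.30*i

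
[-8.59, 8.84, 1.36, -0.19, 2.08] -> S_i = Random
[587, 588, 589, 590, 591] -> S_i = 587 + 1*i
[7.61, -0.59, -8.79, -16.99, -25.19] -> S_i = 7.61 + -8.20*i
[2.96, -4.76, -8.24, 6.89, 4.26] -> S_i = Random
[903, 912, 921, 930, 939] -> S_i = 903 + 9*i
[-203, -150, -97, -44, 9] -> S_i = -203 + 53*i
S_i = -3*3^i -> [-3, -9, -27, -81, -243]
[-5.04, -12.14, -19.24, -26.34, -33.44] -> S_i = -5.04 + -7.10*i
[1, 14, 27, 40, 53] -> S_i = 1 + 13*i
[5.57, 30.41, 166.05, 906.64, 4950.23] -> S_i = 5.57*5.46^i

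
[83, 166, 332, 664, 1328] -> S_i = 83*2^i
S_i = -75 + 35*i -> [-75, -40, -5, 30, 65]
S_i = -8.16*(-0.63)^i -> [-8.16, 5.14, -3.24, 2.04, -1.29]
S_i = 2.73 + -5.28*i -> [2.73, -2.55, -7.83, -13.11, -18.39]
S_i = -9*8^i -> [-9, -72, -576, -4608, -36864]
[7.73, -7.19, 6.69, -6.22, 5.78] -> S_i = 7.73*(-0.93)^i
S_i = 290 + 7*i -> [290, 297, 304, 311, 318]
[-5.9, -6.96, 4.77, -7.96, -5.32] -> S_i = Random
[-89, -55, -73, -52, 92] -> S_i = Random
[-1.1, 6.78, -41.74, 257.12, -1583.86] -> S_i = -1.10*(-6.16)^i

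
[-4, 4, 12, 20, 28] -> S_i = -4 + 8*i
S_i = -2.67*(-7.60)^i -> [-2.67, 20.29, -154.22, 1172.07, -8907.7]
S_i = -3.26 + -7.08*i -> [-3.26, -10.34, -17.42, -24.5, -31.58]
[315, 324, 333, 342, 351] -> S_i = 315 + 9*i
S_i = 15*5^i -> [15, 75, 375, 1875, 9375]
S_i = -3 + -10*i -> [-3, -13, -23, -33, -43]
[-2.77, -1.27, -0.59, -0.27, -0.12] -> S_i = -2.77*0.46^i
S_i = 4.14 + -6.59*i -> [4.14, -2.45, -9.04, -15.63, -22.22]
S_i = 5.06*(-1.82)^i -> [5.06, -9.21, 16.76, -30.5, 55.52]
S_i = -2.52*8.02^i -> [-2.52, -20.21, -162.09, -1299.94, -10425.53]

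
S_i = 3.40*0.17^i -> [3.4, 0.58, 0.1, 0.02, 0.0]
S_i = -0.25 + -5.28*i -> [-0.25, -5.53, -10.81, -16.09, -21.37]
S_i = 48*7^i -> [48, 336, 2352, 16464, 115248]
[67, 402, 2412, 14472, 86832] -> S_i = 67*6^i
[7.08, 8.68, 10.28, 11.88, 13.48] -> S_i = 7.08 + 1.60*i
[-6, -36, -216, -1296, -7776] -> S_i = -6*6^i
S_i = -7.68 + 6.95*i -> [-7.68, -0.73, 6.22, 13.17, 20.12]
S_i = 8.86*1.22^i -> [8.86, 10.81, 13.19, 16.09, 19.63]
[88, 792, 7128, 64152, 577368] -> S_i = 88*9^i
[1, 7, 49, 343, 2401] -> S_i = 1*7^i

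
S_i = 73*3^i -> [73, 219, 657, 1971, 5913]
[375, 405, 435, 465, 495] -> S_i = 375 + 30*i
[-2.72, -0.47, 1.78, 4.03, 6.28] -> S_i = -2.72 + 2.25*i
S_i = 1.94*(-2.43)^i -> [1.94, -4.71, 11.46, -27.84, 67.64]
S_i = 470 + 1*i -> [470, 471, 472, 473, 474]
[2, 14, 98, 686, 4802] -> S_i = 2*7^i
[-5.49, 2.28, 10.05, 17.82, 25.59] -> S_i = -5.49 + 7.77*i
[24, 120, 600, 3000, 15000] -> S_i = 24*5^i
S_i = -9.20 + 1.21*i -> [-9.2, -7.99, -6.78, -5.57, -4.36]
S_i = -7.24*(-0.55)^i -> [-7.24, 3.98, -2.19, 1.2, -0.66]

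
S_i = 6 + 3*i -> [6, 9, 12, 15, 18]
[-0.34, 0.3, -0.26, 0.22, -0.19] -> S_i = -0.34*(-0.87)^i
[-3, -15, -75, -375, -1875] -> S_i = -3*5^i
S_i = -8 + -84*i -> [-8, -92, -176, -260, -344]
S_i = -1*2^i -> [-1, -2, -4, -8, -16]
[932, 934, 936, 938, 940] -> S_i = 932 + 2*i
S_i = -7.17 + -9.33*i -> [-7.17, -16.5, -25.83, -35.16, -44.49]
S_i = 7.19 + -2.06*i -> [7.19, 5.13, 3.07, 1.01, -1.05]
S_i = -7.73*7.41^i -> [-7.73, -57.28, -424.44, -3145.1, -23305.17]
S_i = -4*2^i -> [-4, -8, -16, -32, -64]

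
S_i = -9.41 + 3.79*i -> [-9.41, -5.62, -1.83, 1.96, 5.75]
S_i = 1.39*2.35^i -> [1.39, 3.27, 7.68, 18.04, 42.39]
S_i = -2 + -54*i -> [-2, -56, -110, -164, -218]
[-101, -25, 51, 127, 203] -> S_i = -101 + 76*i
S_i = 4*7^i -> [4, 28, 196, 1372, 9604]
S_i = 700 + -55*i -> [700, 645, 590, 535, 480]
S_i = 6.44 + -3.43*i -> [6.44, 3.01, -0.42, -3.85, -7.28]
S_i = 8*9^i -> [8, 72, 648, 5832, 52488]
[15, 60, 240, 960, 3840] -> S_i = 15*4^i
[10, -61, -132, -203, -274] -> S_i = 10 + -71*i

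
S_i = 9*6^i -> [9, 54, 324, 1944, 11664]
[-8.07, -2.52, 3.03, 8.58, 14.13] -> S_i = -8.07 + 5.55*i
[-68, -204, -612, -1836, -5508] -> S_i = -68*3^i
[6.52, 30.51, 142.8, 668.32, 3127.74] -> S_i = 6.52*4.68^i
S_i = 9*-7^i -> [9, -63, 441, -3087, 21609]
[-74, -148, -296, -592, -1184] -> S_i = -74*2^i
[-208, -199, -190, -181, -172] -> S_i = -208 + 9*i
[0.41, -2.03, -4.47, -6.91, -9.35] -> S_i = 0.41 + -2.44*i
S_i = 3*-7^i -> [3, -21, 147, -1029, 7203]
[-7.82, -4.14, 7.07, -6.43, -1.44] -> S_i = Random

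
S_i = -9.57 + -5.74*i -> [-9.57, -15.31, -21.05, -26.79, -32.53]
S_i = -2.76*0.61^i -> [-2.76, -1.68, -1.03, -0.63, -0.38]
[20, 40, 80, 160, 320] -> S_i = 20*2^i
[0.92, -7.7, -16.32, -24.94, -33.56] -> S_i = 0.92 + -8.62*i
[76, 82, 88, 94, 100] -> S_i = 76 + 6*i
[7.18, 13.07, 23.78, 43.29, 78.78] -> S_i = 7.18*1.82^i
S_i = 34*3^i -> [34, 102, 306, 918, 2754]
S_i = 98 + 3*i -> [98, 101, 104, 107, 110]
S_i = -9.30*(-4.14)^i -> [-9.3, 38.5, -159.4, 659.91, -2732.02]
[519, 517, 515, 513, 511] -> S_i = 519 + -2*i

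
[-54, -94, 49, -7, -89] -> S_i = Random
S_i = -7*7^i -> [-7, -49, -343, -2401, -16807]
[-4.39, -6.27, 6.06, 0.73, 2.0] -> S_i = Random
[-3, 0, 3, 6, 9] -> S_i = -3 + 3*i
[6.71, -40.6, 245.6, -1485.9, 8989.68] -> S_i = 6.71*(-6.05)^i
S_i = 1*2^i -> [1, 2, 4, 8, 16]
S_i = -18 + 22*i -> [-18, 4, 26, 48, 70]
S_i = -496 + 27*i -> [-496, -469, -442, -415, -388]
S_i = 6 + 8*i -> [6, 14, 22, 30, 38]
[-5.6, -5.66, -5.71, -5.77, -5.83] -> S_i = -5.60*1.01^i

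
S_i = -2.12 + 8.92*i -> [-2.12, 6.8, 15.72, 24.64, 33.56]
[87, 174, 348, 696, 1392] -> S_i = 87*2^i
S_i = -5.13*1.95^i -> [-5.13, -10.0, -19.51, -38.04, -74.17]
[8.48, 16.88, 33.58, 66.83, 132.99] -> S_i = 8.48*1.99^i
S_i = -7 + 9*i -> [-7, 2, 11, 20, 29]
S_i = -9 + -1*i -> [-9, -10, -11, -12, -13]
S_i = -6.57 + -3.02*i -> [-6.57, -9.59, -12.61, -15.63, -18.65]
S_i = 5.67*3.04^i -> [5.67, 17.24, 52.4, 159.3, 484.26]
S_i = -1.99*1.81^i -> [-1.99, -3.6, -6.52, -11.8, -21.36]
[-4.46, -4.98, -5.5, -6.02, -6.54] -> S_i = -4.46 + -0.52*i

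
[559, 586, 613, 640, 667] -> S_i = 559 + 27*i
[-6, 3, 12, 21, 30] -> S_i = -6 + 9*i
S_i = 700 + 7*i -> [700, 707, 714, 721, 728]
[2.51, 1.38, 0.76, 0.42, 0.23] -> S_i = 2.51*0.55^i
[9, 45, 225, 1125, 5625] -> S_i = 9*5^i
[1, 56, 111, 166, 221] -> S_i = 1 + 55*i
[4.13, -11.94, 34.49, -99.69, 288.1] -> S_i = 4.13*(-2.89)^i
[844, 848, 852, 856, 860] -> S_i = 844 + 4*i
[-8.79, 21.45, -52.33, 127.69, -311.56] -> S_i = -8.79*(-2.44)^i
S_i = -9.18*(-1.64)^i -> [-9.18, 15.06, -24.69, 40.49, -66.41]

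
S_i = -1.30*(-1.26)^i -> [-1.3, 1.64, -2.06, 2.6, -3.28]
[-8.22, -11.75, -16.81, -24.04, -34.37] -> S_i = -8.22*1.43^i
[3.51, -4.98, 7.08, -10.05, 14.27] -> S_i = 3.51*(-1.42)^i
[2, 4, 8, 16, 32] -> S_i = 2*2^i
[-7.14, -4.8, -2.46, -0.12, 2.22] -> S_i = -7.14 + 2.34*i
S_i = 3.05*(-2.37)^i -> [3.05, -7.23, 17.13, -40.6, 96.23]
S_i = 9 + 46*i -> [9, 55, 101, 147, 193]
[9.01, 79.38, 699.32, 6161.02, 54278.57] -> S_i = 9.01*8.81^i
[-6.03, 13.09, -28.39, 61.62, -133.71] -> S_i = -6.03*(-2.17)^i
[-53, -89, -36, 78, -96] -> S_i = Random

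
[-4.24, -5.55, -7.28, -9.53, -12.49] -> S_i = -4.24*1.31^i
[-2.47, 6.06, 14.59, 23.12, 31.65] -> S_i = -2.47 + 8.53*i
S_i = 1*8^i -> [1, 8, 64, 512, 4096]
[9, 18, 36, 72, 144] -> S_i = 9*2^i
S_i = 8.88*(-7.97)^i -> [8.88, -70.77, 564.07, -4495.6, 35829.95]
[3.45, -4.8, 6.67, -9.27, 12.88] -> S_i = 3.45*(-1.39)^i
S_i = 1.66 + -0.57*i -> [1.66, 1.09, 0.52, -0.05, -0.62]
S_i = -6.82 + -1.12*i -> [-6.82, -7.94, -9.06, -10.18, -11.3]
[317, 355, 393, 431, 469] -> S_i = 317 + 38*i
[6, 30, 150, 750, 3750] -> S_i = 6*5^i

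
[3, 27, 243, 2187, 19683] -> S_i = 3*9^i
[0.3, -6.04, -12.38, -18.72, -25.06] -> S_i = 0.30 + -6.34*i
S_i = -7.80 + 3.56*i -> [-7.8, -4.24, -0.68, 2.88, 6.44]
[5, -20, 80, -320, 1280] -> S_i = 5*-4^i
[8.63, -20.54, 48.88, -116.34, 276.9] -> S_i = 8.63*(-2.38)^i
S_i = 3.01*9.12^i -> [3.01, 27.45, 250.35, 2283.24, 20823.12]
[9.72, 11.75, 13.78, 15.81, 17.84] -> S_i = 9.72 + 2.03*i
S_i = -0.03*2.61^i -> [-0.03, -0.08, -0.2, -0.53, -1.39]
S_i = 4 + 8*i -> [4, 12, 20, 28, 36]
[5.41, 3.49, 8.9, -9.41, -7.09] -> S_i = Random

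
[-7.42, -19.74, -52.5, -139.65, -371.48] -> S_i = -7.42*2.66^i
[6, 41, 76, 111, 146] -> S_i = 6 + 35*i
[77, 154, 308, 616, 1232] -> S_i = 77*2^i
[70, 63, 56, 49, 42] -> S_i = 70 + -7*i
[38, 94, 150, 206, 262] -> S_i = 38 + 56*i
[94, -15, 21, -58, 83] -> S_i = Random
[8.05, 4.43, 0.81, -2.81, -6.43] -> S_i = 8.05 + -3.62*i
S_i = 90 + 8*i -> [90, 98, 106, 114, 122]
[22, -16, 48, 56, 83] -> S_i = Random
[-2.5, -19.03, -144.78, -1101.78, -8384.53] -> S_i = -2.50*7.61^i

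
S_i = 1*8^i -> [1, 8, 64, 512, 4096]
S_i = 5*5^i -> [5, 25, 125, 625, 3125]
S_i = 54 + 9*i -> [54, 63, 72, 81, 90]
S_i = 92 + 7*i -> [92, 99, 106, 113, 120]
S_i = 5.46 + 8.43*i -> [5.46, 13.89, 22.32, 30.75, 39.18]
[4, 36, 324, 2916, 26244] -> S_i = 4*9^i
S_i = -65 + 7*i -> [-65, -58, -51, -44, -37]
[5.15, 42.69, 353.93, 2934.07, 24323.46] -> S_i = 5.15*8.29^i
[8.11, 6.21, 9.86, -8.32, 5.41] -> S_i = Random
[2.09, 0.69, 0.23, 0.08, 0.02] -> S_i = 2.09*0.33^i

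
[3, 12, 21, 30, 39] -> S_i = 3 + 9*i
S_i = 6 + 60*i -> [6, 66, 126, 186, 246]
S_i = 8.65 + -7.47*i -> [8.65, 1.18, -6.29, -13.76, -21.23]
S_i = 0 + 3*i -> [0, 3, 6, 9, 12]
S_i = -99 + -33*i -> [-99, -132, -165, -198, -231]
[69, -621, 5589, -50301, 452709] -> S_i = 69*-9^i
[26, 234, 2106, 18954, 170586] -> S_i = 26*9^i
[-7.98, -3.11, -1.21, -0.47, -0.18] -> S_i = -7.98*0.39^i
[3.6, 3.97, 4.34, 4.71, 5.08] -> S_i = 3.60 + 0.37*i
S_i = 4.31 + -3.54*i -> [4.31, 0.77, -2.77, -6.31, -9.85]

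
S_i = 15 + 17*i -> [15, 32, 49, 66, 83]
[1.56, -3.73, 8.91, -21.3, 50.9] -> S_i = 1.56*(-2.39)^i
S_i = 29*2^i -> [29, 58, 116, 232, 464]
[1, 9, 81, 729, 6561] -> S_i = 1*9^i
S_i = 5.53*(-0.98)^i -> [5.53, -5.42, 5.31, -5.2, 5.1]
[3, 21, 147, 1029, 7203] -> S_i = 3*7^i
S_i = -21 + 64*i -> [-21, 43, 107, 171, 235]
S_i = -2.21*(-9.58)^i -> [-2.21, 21.17, -202.83, 1943.07, -18614.63]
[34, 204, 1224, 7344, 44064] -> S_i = 34*6^i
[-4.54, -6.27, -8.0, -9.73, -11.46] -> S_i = -4.54 + -1.73*i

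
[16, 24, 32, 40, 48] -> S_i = 16 + 8*i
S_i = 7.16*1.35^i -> [7.16, 9.67, 13.05, 17.62, 23.78]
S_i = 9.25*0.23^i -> [9.25, 2.13, 0.49, 0.11, 0.03]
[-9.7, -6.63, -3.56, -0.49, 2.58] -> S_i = -9.70 + 3.07*i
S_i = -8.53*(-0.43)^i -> [-8.53, 3.67, -1.58, 0.68, -0.29]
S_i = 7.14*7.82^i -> [7.14, 55.83, 436.63, 3414.43, 26700.86]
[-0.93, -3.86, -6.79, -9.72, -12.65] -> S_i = -0.93 + -2.93*i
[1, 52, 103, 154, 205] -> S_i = 1 + 51*i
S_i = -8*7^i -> [-8, -56, -392, -2744, -19208]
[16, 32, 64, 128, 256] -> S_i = 16*2^i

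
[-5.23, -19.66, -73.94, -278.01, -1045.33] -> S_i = -5.23*3.76^i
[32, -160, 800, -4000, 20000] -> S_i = 32*-5^i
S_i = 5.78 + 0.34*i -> [5.78, 6.12, 6.46, 6.8, 7.14]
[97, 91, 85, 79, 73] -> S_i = 97 + -6*i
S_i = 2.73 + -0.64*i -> [2.73, 2.09, 1.45, 0.81, 0.17]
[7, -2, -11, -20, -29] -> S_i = 7 + -9*i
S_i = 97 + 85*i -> [97, 182, 267, 352, 437]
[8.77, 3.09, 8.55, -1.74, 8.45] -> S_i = Random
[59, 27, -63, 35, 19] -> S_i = Random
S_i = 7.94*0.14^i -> [7.94, 1.11, 0.16, 0.02, 0.0]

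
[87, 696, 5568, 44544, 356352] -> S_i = 87*8^i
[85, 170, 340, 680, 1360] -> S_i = 85*2^i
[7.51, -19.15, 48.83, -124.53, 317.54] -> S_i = 7.51*(-2.55)^i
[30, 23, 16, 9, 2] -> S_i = 30 + -7*i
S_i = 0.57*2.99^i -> [0.57, 1.7, 5.1, 15.24, 45.56]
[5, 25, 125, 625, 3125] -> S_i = 5*5^i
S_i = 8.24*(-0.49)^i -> [8.24, -4.04, 1.98, -0.97, 0.48]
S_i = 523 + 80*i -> [523, 603, 683, 763, 843]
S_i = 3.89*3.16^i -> [3.89, 12.29, 38.84, 122.75, 387.88]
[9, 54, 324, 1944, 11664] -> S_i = 9*6^i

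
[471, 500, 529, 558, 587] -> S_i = 471 + 29*i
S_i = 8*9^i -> [8, 72, 648, 5832, 52488]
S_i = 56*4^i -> [56, 224, 896, 3584, 14336]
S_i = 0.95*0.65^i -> [0.95, 0.62, 0.4, 0.26, 0.17]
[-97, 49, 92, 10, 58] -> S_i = Random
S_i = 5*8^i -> [5, 40, 320, 2560, 20480]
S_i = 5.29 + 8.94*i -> [5.29, 14.23, 23.17, 32.11, 41.05]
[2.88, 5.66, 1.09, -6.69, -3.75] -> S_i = Random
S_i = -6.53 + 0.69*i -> [-6.53, -5.84, -5.15, -4.46, -3.77]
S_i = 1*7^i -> [1, 7, 49, 343, 2401]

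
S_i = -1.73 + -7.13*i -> [-1.73, -8.86, -15.99, -23.12, -30.25]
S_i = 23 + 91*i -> [23, 114, 205, 296, 387]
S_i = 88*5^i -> [88, 440, 2200, 11000, 55000]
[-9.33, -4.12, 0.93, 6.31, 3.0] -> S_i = Random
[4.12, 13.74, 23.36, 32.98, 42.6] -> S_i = 4.12 + 9.62*i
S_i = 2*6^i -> [2, 12, 72, 432, 2592]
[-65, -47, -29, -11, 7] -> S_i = -65 + 18*i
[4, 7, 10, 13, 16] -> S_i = 4 + 3*i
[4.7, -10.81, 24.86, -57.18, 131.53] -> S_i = 4.70*(-2.30)^i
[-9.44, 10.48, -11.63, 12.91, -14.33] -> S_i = -9.44*(-1.11)^i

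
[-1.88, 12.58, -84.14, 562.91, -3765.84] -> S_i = -1.88*(-6.69)^i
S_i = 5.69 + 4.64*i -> [5.69, 10.33, 14.97, 19.61, 24.25]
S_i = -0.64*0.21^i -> [-0.64, -0.13, -0.03, -0.01, -0.0]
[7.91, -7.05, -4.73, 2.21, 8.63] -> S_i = Random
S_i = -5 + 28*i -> [-5, 23, 51, 79, 107]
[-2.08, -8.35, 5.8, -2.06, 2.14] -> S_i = Random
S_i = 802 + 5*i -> [802, 807, 812, 817, 822]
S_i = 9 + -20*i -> [9, -11, -31, -51, -71]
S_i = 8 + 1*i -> [8, 9, 10, 11, 12]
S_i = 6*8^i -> [6, 48, 384, 3072, 24576]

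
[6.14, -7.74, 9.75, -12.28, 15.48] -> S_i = 6.14*(-1.26)^i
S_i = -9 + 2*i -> [-9, -7, -5, -3, -1]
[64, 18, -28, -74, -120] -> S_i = 64 + -46*i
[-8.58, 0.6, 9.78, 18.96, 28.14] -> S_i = -8.58 + 9.18*i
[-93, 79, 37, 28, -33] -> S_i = Random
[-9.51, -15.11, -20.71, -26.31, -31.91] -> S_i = -9.51 + -5.60*i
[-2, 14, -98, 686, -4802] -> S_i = -2*-7^i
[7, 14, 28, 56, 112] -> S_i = 7*2^i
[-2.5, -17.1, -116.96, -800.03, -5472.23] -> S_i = -2.50*6.84^i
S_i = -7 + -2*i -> [-7, -9, -11, -13, -15]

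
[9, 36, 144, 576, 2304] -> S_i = 9*4^i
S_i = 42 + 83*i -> [42, 125, 208, 291, 374]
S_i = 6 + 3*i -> [6, 9, 12, 15, 18]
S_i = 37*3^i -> [37, 111, 333, 999, 2997]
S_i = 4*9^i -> [4, 36, 324, 2916, 26244]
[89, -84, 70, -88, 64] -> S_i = Random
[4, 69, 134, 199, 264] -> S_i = 4 + 65*i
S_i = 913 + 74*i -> [913, 987, 1061, 1135, 1209]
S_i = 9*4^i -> [9, 36, 144, 576, 2304]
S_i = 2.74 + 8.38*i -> [2.74, 11.12, 19.5, 27.88, 36.26]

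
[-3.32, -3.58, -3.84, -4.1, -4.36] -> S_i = -3.32 + -0.26*i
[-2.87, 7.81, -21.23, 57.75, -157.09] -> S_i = -2.87*(-2.72)^i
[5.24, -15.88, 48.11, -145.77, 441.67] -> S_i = 5.24*(-3.03)^i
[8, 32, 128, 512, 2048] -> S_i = 8*4^i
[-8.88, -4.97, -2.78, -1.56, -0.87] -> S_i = -8.88*0.56^i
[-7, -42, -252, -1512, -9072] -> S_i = -7*6^i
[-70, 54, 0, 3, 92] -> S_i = Random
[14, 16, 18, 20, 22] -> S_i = 14 + 2*i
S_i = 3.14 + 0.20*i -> [3.14, 3.34, 3.54, 3.74, 3.94]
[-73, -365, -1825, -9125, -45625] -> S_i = -73*5^i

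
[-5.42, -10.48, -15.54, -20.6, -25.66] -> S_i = -5.42 + -5.06*i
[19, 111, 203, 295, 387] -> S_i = 19 + 92*i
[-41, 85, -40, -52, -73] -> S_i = Random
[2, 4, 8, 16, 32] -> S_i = 2*2^i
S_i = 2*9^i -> [2, 18, 162, 1458, 13122]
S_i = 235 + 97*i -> [235, 332, 429, 526, 623]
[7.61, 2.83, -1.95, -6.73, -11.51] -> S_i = 7.61 + -4.78*i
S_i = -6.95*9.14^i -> [-6.95, -63.52, -580.6, -5306.69, -48503.11]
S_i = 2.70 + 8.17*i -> [2.7, 10.87, 19.04, 27.21, 35.38]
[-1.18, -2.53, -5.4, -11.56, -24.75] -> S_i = -1.18*2.14^i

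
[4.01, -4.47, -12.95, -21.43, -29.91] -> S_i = 4.01 + -8.48*i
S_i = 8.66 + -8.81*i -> [8.66, -0.15, -8.96, -17.77, -26.58]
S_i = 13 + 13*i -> [13, 26, 39, 52, 65]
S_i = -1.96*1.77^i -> [-1.96, -3.47, -6.14, -10.87, -19.24]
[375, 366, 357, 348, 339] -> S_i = 375 + -9*i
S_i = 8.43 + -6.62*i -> [8.43, 1.81, -4.81, -11.43, -18.05]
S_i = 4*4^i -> [4, 16, 64, 256, 1024]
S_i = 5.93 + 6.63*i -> [5.93, 12.56, 19.19, 25.82, 32.45]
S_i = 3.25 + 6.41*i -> [3.25, 9.66, 16.07, 22.48, 28.89]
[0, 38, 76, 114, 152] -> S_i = 0 + 38*i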